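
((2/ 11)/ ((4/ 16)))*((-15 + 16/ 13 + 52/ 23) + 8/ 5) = -118504/ 16445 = -7.21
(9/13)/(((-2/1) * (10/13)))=-9/20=-0.45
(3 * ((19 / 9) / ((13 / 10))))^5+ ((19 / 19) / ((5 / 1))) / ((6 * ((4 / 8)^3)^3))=1245748631648 / 451120995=2761.45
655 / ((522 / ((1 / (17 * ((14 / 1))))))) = 655 / 124236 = 0.01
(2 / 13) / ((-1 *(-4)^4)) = -0.00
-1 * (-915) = 915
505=505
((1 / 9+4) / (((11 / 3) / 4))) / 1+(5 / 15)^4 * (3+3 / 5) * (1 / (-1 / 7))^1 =4.17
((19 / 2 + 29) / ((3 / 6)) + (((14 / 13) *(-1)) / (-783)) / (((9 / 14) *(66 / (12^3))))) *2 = 17255770 / 111969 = 154.11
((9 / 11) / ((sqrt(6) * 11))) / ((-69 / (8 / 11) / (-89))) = 356 * sqrt(6) / 30613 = 0.03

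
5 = 5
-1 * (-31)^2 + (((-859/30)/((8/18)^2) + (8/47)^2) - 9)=-394059897/353440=-1114.93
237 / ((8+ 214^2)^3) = 79 / 32032361959488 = 0.00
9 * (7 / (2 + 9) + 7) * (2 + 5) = 5292 / 11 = 481.09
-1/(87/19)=-19/87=-0.22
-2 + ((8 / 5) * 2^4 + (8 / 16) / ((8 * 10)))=3777 / 160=23.61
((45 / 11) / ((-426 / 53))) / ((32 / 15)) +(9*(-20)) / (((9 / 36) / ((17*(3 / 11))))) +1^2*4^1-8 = -167067541 / 49984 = -3342.42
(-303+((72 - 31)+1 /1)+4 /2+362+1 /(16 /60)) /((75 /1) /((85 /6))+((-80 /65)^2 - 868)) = -1226771 /9896808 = -0.12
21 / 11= 1.91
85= 85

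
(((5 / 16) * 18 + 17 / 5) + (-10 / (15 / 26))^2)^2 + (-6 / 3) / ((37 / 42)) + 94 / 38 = 95771.54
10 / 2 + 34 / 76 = 207 / 38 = 5.45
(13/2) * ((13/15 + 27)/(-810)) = -2717/12150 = -0.22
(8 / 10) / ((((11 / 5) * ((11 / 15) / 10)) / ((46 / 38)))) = 6.00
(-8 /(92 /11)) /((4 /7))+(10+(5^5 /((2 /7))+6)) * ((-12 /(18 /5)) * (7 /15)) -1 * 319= -7186813 /414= -17359.45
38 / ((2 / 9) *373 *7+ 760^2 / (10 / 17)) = 171 / 4421251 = 0.00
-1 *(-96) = 96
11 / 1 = 11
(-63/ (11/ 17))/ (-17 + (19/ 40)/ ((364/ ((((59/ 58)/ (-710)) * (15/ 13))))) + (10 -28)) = 1669592695680/ 600180417793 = 2.78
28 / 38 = 14 / 19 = 0.74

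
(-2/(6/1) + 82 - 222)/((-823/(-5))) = -2105/2469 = -0.85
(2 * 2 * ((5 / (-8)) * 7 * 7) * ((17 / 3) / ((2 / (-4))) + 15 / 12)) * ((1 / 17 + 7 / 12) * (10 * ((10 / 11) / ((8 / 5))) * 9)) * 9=397175625 / 1088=365051.13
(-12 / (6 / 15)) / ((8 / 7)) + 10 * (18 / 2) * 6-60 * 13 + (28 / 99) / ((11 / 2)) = -1159561 / 4356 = -266.20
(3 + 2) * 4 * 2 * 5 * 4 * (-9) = -7200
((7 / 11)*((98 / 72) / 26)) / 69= 343 / 710424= 0.00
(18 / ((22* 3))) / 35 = 3 / 385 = 0.01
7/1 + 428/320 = 667/80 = 8.34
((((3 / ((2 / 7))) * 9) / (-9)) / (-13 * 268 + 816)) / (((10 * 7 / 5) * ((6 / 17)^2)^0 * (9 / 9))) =3 / 10672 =0.00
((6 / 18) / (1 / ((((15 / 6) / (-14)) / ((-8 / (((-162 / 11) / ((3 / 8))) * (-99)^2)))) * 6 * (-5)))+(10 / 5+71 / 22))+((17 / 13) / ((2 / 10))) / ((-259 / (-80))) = 6364816155 / 74074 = 85925.10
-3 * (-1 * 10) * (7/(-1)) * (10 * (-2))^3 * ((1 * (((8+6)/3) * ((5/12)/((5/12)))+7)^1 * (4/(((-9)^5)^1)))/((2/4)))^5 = -963780608000000000/58149737003040059690390169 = -0.00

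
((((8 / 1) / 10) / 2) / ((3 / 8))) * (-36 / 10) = -96 / 25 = -3.84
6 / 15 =2 / 5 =0.40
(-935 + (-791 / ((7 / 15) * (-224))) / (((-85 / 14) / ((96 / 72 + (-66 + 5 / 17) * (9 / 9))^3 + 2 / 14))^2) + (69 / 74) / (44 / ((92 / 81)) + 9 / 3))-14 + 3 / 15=4104129286050525161682999989 / 280981277481098880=14606415498.01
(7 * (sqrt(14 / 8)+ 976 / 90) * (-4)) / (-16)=7 * sqrt(7) / 8+ 854 / 45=21.29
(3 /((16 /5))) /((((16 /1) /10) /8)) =75 /16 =4.69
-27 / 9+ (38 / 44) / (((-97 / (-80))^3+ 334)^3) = -3.00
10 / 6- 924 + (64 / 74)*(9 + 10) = -905.90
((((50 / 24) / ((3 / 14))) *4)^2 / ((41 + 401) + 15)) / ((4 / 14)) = 428750 / 37017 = 11.58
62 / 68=31 / 34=0.91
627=627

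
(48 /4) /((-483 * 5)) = -4 /805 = -0.00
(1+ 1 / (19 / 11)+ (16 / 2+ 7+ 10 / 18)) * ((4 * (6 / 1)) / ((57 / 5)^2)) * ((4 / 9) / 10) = 234400 / 1666737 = 0.14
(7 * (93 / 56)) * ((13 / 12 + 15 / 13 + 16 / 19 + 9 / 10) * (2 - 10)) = -1828163 / 4940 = -370.07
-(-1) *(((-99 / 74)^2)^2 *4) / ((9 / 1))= 10673289 / 7496644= 1.42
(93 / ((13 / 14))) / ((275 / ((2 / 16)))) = 651 / 14300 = 0.05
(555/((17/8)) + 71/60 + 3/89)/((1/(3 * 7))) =166740581/30260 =5510.26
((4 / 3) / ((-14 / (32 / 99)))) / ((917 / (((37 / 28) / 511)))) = -592 / 6819346611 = -0.00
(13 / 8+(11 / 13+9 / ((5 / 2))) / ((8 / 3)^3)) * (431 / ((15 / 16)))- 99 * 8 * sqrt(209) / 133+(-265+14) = 18840373 / 31200- 792 * sqrt(209) / 133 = 517.77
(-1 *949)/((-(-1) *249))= -949/249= -3.81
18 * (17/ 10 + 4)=513/ 5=102.60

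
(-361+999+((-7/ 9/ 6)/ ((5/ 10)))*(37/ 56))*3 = 137771/ 72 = 1913.49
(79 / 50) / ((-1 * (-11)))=79 / 550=0.14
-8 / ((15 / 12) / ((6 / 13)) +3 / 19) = -3648 / 1307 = -2.79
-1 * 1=-1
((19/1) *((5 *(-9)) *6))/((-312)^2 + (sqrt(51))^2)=-342/6493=-0.05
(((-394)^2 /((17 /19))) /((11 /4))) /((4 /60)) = 176969040 /187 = 946358.50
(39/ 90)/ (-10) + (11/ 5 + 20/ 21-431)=-898571/ 2100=-427.89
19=19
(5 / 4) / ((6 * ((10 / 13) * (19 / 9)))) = 39 / 304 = 0.13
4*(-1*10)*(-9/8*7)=315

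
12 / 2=6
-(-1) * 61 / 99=61 / 99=0.62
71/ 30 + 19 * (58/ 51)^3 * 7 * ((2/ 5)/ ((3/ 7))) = 184.95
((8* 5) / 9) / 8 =5 / 9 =0.56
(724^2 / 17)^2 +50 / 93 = 25552724559218 / 26877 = 950728301.49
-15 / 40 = -3 / 8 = -0.38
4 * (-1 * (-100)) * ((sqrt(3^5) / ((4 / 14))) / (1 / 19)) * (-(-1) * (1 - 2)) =-239400 * sqrt(3) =-414652.96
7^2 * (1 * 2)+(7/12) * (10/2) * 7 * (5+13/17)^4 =5674060154/250563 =22645.24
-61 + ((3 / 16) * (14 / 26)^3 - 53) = -4006299 / 35152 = -113.97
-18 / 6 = -3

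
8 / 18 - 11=-95 / 9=-10.56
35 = 35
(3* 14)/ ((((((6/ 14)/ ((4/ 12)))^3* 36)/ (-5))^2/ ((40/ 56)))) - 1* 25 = -2855075275/ 114791256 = -24.87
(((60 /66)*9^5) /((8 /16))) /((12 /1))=98415 /11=8946.82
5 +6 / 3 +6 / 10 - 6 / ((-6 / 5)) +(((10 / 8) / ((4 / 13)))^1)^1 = 1333 / 80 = 16.66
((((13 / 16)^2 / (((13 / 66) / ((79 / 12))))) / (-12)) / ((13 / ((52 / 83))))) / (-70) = 0.00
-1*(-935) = 935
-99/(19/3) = -297/19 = -15.63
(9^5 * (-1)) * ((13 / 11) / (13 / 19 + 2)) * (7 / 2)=-34031907 / 374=-90994.40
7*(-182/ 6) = -637/ 3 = -212.33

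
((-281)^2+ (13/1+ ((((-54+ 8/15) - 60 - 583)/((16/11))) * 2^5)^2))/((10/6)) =52841436706/375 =140910497.88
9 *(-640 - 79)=-6471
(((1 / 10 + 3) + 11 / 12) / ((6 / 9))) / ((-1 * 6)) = -241 / 240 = -1.00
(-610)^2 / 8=93025 / 2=46512.50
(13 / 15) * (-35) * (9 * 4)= -1092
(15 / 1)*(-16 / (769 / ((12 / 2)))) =-1440 / 769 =-1.87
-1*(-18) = 18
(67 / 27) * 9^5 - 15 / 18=146528.17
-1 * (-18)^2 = -324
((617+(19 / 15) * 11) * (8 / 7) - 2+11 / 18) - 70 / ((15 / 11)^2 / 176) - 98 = -540337 / 90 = -6003.74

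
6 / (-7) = -0.86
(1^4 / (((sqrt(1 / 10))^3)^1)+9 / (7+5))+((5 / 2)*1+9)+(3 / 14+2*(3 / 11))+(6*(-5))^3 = -8311993 / 308+10*sqrt(10) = -26955.37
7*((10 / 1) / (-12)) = -35 / 6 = -5.83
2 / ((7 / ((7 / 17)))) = 2 / 17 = 0.12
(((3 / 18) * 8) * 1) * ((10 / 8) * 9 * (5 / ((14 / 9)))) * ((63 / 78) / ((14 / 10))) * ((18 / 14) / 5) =7.15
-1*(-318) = 318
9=9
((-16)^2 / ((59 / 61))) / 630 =7808 / 18585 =0.42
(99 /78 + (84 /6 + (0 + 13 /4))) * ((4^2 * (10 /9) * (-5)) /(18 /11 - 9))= 235400 /1053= 223.55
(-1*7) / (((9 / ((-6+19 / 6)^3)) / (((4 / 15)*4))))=68782 / 3645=18.87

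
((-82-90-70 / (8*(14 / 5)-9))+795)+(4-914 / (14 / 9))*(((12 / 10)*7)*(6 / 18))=-68087 / 67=-1016.22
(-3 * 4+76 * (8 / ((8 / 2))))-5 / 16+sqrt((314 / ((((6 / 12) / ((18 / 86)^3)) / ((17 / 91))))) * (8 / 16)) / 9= 3 * sqrt(20887594) / 168259+2235 / 16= 139.77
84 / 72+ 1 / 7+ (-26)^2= 28447 / 42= 677.31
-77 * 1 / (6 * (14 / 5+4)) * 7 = -2695 / 204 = -13.21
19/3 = 6.33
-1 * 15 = -15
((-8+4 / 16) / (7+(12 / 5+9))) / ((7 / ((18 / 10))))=-279 / 2576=-0.11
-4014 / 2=-2007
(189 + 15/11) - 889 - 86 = -8631/11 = -784.64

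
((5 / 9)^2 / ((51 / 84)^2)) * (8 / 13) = 156800 / 304317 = 0.52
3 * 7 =21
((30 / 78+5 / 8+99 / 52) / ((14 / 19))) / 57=101 / 1456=0.07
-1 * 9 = -9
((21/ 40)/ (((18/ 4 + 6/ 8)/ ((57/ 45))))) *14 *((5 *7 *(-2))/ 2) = -931/ 15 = -62.07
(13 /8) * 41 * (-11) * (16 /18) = -5863 /9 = -651.44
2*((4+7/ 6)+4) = 55/ 3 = 18.33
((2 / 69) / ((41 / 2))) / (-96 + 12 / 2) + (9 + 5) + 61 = 9547873 / 127305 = 75.00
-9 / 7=-1.29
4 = 4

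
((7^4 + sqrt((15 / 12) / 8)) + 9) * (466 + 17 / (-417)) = 194305 * sqrt(10) / 3336 + 468275050 / 417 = 1123145.94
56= 56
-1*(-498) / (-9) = -166 / 3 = -55.33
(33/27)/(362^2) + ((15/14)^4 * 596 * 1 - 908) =-86781941308/707932449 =-122.59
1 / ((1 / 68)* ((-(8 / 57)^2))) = -55233 / 16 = -3452.06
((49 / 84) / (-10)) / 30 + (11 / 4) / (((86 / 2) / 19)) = 187799 / 154800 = 1.21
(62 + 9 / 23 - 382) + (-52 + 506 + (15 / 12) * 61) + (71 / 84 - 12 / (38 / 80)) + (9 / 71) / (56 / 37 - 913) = 11335422919 / 60870075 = 186.22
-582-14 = -596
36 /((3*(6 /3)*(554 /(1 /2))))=3 /554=0.01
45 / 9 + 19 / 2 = 29 / 2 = 14.50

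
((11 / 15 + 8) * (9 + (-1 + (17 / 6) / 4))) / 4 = 19.01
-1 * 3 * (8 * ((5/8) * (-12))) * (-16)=-2880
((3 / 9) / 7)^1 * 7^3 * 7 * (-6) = -686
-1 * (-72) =72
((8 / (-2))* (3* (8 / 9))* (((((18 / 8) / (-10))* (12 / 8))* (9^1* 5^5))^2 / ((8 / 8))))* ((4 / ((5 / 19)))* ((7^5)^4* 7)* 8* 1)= -65276033316335719714324687500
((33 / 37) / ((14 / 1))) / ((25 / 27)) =891 / 12950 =0.07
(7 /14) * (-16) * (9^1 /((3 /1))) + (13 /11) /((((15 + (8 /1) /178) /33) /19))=2601 /103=25.25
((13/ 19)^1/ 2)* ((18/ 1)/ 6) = 39/ 38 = 1.03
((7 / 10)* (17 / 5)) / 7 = 0.34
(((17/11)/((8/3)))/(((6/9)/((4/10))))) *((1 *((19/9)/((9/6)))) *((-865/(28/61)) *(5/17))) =-1002535/3696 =-271.25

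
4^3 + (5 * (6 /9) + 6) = 73.33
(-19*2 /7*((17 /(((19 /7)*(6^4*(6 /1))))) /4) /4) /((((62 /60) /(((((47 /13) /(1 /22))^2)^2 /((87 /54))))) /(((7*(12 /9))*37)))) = -2268736.18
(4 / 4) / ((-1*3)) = -1 / 3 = -0.33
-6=-6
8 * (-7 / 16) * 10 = -35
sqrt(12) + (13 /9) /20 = 13 /180 + 2 * sqrt(3) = 3.54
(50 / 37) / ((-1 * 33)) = -50 / 1221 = -0.04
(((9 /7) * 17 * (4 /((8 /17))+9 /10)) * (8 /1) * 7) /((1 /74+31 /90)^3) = 6638378301675 /26463592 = 250849.48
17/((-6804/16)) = -68/1701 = -0.04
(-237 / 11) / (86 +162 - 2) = -79 / 902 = -0.09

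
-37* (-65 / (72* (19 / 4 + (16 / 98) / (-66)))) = 1296295 / 184242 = 7.04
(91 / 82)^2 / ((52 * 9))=637 / 242064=0.00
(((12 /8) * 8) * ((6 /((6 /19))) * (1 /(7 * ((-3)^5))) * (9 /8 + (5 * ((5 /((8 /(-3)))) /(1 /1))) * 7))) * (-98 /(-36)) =5719 /243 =23.53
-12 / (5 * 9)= -4 / 15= -0.27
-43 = -43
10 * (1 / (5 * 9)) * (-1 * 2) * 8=-32 / 9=-3.56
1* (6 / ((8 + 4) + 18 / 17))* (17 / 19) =289 / 703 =0.41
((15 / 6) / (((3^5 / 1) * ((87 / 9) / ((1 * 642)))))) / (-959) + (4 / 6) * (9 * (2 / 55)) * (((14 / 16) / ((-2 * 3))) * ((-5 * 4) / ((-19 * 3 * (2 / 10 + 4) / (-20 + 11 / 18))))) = 47859305 / 941624838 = 0.05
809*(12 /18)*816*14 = 6161344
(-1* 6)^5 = -7776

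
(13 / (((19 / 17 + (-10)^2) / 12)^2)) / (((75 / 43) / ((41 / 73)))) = 105977456 / 1797601275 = 0.06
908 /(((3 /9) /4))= 10896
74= 74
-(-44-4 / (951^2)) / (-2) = -19896824 / 904401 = -22.00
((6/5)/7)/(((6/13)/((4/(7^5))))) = 52/588245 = 0.00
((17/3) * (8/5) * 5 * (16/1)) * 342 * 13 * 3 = 9674496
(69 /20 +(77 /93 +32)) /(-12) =-67477 /22320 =-3.02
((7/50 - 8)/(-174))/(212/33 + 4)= 4323/997600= 0.00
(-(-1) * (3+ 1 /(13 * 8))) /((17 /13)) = 313 /136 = 2.30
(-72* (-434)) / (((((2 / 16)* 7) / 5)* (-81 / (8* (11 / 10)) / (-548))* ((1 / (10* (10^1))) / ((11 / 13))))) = 105244057600 / 117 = 899521859.83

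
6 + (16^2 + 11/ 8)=2107/ 8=263.38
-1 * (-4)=4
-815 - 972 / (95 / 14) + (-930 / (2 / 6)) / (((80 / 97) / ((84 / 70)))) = -1906723 / 380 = -5017.69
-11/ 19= -0.58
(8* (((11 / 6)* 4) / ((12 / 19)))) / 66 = 38 / 27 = 1.41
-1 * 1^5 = -1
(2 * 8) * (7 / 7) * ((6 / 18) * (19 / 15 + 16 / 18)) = 11.50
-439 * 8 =-3512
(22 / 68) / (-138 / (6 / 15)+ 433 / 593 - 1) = -6523 / 6961330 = -0.00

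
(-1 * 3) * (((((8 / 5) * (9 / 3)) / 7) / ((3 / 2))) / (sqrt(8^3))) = -0.06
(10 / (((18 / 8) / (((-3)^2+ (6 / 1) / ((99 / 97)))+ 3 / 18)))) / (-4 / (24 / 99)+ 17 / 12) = -26480 / 5973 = -4.43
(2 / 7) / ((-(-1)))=2 / 7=0.29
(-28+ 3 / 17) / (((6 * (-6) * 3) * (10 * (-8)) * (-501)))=473 / 73586880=0.00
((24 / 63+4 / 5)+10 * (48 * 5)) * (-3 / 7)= -252124 / 245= -1029.08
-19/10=-1.90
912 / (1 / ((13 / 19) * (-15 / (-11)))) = 9360 / 11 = 850.91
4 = 4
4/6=2/3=0.67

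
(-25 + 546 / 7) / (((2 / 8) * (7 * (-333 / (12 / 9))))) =-848 / 6993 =-0.12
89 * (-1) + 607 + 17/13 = 6751/13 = 519.31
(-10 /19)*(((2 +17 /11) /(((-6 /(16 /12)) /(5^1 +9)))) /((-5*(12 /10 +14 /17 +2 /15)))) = -6188 /11495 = -0.54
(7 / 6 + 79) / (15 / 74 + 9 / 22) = 195767 / 1494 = 131.04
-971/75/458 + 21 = 720379/34350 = 20.97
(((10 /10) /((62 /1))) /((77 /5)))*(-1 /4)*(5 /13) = -25 /248248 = -0.00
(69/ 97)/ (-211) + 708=14490567/ 20467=708.00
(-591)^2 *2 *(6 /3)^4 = 11176992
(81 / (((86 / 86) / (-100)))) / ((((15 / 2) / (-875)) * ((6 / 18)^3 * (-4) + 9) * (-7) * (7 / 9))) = -32805000 / 1673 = -19608.49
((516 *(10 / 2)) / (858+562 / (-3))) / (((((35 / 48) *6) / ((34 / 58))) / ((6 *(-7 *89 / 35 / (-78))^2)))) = 69483012 / 431410525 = 0.16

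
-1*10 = -10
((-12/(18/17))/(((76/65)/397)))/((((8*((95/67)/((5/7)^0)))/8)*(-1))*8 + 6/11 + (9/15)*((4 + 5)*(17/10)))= 8082771125/3398169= 2378.57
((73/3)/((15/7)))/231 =73/1485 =0.05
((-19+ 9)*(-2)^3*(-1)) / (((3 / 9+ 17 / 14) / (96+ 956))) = -706944 / 13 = -54380.31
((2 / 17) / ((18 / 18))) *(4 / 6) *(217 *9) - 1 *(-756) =15456 / 17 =909.18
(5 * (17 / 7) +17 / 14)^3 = 6539203 / 2744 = 2383.09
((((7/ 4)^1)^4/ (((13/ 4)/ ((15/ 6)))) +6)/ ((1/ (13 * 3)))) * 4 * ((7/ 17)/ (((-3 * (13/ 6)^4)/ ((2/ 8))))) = -12467763/ 3884296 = -3.21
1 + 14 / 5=19 / 5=3.80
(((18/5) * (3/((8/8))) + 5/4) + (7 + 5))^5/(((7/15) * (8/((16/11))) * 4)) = 77240777479203/98560000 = 783692.95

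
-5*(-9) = 45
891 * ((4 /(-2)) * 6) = -10692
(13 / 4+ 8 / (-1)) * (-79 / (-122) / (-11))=1501 / 5368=0.28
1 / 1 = 1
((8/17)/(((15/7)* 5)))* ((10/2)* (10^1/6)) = 56/153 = 0.37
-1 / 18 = -0.06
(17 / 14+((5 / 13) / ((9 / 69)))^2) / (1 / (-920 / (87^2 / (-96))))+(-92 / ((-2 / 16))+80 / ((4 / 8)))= 27174716416 / 26862381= 1011.63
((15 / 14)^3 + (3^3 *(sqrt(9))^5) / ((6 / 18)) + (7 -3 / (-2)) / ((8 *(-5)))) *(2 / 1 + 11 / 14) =21065048121 / 384160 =54834.05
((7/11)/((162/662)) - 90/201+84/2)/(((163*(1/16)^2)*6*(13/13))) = 11.56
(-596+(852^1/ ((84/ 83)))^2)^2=1203968206080025/ 2401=501444483998.34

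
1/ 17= 0.06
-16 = -16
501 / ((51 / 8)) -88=-160 / 17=-9.41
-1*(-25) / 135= 5 / 27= 0.19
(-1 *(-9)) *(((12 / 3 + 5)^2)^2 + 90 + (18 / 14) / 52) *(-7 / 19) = -21788757 / 988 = -22053.40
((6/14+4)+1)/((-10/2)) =-38/35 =-1.09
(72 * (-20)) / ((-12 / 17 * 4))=510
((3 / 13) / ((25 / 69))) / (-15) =-69 / 1625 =-0.04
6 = 6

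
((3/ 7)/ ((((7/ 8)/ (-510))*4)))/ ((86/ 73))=-111690/ 2107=-53.01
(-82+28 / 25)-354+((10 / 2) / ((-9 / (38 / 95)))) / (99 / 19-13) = -7240277 / 16650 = -434.85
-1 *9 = -9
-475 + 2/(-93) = -44177/93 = -475.02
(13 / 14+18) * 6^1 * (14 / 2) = 795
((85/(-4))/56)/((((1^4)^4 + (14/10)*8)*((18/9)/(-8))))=425/3416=0.12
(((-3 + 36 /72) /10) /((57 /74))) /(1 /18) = -111 /19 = -5.84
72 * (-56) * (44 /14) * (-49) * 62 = 38497536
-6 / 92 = -3 / 46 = -0.07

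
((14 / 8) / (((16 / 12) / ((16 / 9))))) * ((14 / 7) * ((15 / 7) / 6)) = 5 / 3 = 1.67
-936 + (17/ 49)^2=-2247047/ 2401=-935.88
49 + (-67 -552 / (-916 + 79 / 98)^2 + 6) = -96534702060 / 8044116721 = -12.00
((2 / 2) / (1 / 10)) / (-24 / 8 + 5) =5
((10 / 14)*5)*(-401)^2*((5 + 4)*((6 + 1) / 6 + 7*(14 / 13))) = 1169827275 / 26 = 44993356.73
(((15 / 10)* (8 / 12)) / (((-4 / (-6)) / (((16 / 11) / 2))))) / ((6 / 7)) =14 / 11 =1.27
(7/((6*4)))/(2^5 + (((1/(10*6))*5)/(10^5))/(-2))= 700000/76799999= 0.01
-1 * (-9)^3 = 729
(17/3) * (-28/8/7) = -17/6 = -2.83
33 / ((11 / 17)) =51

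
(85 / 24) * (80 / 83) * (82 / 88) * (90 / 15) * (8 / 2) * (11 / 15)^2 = 30668 / 747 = 41.05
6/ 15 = 0.40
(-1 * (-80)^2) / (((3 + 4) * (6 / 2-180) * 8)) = 800 / 1239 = 0.65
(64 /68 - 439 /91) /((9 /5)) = -30035 /13923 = -2.16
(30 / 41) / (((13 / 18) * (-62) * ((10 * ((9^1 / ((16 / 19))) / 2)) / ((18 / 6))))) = -288 / 313937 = -0.00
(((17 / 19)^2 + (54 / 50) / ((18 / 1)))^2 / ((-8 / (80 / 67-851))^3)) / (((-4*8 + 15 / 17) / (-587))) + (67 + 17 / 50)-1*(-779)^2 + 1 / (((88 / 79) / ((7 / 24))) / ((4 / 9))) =127206189897876707896755233171 / 7882444161225342720000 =16137911.96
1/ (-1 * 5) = -1/ 5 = -0.20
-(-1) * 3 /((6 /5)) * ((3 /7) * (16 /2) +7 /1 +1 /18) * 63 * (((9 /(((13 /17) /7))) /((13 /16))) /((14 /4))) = 8084520 /169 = 47837.40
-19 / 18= -1.06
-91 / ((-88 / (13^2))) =15379 / 88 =174.76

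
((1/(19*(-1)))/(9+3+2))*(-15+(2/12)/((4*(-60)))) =21601/383040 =0.06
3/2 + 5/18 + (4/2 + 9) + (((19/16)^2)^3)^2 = 52289456593320889/2533274790395904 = 20.64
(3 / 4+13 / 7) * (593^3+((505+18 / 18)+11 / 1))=7611285651 / 14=543663260.79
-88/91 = -0.97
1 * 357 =357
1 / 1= 1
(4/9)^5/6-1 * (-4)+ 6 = 1771982/177147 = 10.00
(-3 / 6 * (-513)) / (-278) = -513 / 556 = -0.92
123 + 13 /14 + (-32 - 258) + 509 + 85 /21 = 14573 /42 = 346.98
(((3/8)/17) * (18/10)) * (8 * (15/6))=27/34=0.79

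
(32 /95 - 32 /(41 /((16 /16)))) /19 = -1728 /74005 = -0.02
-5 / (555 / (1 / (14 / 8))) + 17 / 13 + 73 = 750530 / 10101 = 74.30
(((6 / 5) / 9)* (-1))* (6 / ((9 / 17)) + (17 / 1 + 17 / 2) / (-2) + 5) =-43 / 90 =-0.48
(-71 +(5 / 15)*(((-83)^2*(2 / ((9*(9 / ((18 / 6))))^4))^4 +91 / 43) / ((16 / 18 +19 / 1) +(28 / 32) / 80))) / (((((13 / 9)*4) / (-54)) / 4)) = 1430761686088261583962526290282 / 539303110022517669433367901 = 2652.98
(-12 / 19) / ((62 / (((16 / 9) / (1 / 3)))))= -0.05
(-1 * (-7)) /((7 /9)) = 9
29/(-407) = -29/407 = -0.07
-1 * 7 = -7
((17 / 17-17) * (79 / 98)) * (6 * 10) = -773.88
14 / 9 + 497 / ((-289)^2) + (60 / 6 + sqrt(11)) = sqrt(11) + 8690657 / 751689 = 14.88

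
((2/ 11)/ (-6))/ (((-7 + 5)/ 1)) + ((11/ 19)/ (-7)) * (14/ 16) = -0.06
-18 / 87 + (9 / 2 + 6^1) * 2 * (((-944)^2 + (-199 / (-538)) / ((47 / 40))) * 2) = 13722763093446 / 366647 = 37427725.01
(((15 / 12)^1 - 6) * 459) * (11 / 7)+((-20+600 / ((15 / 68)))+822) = 2685 / 28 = 95.89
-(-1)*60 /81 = 20 /27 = 0.74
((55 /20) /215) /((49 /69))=759 /42140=0.02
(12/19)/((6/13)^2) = 169/57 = 2.96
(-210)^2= 44100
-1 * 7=-7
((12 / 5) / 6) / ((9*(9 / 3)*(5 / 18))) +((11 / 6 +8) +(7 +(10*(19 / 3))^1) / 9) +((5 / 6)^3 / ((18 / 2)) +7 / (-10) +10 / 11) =9609367 / 534600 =17.97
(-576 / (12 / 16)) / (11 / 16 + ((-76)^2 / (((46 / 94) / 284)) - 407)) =-282624 / 1233419245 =-0.00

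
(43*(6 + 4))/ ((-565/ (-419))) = 36034/ 113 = 318.88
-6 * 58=-348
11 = 11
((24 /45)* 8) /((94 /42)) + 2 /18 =4267 /2115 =2.02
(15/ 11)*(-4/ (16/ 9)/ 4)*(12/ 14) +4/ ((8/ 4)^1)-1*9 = -4717/ 616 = -7.66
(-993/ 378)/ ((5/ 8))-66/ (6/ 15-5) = 73498/ 7245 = 10.14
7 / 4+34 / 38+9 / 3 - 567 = -42663 / 76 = -561.36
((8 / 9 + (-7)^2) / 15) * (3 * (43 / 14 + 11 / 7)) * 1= 5837 / 126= 46.33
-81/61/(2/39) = -3159/122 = -25.89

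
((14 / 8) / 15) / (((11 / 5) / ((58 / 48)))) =203 / 3168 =0.06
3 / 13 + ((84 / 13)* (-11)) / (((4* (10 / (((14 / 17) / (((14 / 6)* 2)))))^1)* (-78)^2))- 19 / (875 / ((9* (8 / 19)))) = 38806501 / 261443000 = 0.15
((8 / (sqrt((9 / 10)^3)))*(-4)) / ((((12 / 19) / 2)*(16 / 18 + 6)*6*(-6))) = 380*sqrt(10) / 2511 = 0.48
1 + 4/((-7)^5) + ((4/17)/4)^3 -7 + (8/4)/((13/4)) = -5780132355/1073446283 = -5.38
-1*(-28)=28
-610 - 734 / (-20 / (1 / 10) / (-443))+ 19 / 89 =-19896809 / 8900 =-2235.60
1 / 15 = 0.07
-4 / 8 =-1 / 2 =-0.50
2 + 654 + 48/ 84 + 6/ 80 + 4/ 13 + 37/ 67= 160352651/ 243880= 657.51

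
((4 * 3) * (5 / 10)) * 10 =60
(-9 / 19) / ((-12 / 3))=9 / 76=0.12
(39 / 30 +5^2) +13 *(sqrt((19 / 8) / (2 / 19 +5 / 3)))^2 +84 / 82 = 44.75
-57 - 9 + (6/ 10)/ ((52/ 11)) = -17127/ 260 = -65.87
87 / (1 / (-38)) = -3306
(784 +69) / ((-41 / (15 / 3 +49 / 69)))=-336082 / 2829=-118.80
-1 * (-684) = 684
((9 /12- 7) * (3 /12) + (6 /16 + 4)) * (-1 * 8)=-22.50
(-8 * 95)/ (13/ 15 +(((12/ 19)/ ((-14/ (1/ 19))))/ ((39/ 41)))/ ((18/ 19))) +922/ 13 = -353365514/ 436969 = -808.67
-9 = -9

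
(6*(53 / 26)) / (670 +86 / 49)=2597 / 142636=0.02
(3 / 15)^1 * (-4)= -4 / 5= -0.80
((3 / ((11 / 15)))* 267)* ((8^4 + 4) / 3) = 16420500 / 11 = 1492772.73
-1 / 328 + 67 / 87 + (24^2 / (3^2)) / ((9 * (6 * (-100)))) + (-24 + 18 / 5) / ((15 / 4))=-6015827 / 1284120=-4.68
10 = 10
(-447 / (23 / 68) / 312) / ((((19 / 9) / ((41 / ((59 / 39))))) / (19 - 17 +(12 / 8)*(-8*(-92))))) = -1550629143 / 25783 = -60141.53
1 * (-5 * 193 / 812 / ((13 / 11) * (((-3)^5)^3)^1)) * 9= 10615 / 16829673588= 0.00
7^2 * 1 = 49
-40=-40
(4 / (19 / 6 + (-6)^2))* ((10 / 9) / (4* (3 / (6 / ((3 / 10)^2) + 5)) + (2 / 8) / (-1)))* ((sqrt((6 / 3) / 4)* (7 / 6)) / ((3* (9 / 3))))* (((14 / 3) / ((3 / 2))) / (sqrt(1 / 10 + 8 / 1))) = -1348480* sqrt(5) / 21894057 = -0.14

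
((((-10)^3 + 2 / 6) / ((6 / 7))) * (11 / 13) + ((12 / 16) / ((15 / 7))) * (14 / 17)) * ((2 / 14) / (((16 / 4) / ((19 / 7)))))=-26630837 / 278460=-95.64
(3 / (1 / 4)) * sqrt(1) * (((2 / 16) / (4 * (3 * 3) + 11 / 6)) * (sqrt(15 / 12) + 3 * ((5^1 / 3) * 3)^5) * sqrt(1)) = 9 * sqrt(5) / 454 + 84375 / 227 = 371.74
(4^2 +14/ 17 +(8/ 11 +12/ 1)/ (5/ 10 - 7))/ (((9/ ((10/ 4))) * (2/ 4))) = 8.26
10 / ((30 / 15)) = 5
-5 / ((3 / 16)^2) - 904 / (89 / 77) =-740392 / 801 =-924.33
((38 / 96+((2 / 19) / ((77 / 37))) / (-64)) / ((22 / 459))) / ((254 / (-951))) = -8072942949 / 261607808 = -30.86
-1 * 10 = -10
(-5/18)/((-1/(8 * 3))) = 20/3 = 6.67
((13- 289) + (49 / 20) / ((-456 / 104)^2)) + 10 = -17276399 / 64980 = -265.87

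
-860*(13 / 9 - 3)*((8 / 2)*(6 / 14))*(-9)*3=-61920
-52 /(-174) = 26 /87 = 0.30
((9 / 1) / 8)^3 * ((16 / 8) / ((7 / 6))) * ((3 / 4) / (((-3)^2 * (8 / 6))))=0.15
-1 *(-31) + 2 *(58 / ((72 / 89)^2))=269885 / 1296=208.24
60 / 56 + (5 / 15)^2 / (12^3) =116647 / 108864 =1.07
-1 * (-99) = 99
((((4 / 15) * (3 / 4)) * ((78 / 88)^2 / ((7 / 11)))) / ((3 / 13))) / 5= 6591 / 30800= 0.21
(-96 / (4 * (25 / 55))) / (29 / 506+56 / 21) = -400752 / 20675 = -19.38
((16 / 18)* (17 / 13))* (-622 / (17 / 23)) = -114448 / 117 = -978.19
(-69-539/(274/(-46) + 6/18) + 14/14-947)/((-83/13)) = 4636177/32204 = 143.96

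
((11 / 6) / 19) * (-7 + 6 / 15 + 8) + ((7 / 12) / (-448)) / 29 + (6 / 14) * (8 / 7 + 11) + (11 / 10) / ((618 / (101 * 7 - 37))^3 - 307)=18953027094050181 / 3552228035605760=5.34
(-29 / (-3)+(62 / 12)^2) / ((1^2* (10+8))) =1309 / 648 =2.02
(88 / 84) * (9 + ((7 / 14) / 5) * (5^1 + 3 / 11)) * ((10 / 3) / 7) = 2096 / 441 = 4.75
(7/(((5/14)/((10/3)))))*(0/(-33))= 0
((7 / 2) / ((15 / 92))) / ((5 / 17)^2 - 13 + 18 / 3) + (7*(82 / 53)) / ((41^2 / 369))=-577927 / 794205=-0.73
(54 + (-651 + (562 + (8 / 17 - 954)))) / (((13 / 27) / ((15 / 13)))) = -6806025 / 2873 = -2368.96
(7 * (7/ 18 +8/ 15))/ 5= 581/ 450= 1.29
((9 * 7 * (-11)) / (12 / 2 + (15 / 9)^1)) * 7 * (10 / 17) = -145530 / 391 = -372.20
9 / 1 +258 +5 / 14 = 3743 / 14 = 267.36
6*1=6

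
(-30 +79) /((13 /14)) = 52.77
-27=-27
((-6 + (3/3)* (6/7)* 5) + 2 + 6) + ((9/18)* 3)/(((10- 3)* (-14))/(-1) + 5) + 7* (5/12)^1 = 79745/8652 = 9.22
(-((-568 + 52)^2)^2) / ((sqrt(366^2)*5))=-11815376256 / 305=-38738938.54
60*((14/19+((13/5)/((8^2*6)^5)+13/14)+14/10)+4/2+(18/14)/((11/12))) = 395040113949690443/1017933018955776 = 388.08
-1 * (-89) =89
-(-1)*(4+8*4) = 36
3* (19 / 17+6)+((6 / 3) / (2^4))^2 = 23249 / 1088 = 21.37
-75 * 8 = -600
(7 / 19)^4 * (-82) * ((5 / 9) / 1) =-984410 / 1172889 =-0.84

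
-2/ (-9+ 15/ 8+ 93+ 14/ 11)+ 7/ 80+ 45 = 27648003/ 613520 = 45.06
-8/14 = -4/7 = -0.57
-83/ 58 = -1.43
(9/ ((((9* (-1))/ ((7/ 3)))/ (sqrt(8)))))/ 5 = -14* sqrt(2)/ 15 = -1.32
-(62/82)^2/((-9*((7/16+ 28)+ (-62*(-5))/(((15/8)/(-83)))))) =-15376/3314879889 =-0.00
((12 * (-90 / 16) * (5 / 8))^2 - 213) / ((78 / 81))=10829619 / 6656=1627.05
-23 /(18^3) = -23 /5832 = -0.00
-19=-19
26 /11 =2.36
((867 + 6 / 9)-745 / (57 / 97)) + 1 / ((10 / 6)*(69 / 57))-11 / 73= -191308088 / 478515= -399.80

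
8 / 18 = 0.44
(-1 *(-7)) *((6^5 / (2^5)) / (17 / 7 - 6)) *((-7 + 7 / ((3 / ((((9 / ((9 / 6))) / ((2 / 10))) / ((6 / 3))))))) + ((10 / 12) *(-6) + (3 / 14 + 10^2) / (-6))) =-299943 / 100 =-2999.43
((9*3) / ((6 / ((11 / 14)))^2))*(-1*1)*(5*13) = -23595 / 784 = -30.10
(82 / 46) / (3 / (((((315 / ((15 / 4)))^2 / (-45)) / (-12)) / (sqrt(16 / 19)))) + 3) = 0.56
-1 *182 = -182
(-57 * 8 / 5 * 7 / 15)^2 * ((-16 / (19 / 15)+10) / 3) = -119168 / 75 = -1588.91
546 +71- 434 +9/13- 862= -678.31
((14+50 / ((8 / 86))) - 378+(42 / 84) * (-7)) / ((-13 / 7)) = -1190 / 13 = -91.54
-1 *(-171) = 171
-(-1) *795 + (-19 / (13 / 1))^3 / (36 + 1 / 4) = 253231739 / 318565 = 794.91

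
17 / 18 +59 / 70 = 563 / 315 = 1.79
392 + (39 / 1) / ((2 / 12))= 626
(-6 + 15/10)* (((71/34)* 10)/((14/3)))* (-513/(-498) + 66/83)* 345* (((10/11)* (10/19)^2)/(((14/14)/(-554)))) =69386282268750/39221567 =1769084.91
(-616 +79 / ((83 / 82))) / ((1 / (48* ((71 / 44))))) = -38041800 / 913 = -41666.81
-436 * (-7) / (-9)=-3052 / 9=-339.11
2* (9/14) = 9/7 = 1.29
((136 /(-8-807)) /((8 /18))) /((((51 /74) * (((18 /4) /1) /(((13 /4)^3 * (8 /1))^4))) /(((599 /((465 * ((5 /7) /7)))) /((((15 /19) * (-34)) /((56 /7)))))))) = 480726933790247701193 /185546160000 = 2590875142.82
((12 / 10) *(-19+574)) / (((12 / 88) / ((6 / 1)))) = 29304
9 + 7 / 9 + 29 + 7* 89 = 5956 / 9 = 661.78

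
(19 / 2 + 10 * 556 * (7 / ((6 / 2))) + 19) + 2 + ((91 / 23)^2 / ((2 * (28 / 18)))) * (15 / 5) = 13018.93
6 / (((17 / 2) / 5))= 60 / 17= 3.53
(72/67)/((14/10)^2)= 1800/3283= 0.55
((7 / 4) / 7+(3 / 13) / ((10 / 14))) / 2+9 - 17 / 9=34621 / 4680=7.40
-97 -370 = -467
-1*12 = -12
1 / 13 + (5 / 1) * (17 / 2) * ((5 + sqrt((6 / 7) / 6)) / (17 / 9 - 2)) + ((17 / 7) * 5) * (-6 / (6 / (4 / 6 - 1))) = -1041973 / 546 - 765 * sqrt(7) / 14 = -2052.95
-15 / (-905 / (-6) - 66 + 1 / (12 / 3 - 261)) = -23130 / 130807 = -0.18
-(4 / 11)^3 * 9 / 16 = -36 / 1331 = -0.03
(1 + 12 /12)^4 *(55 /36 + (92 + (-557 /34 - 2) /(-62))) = 7120136 /4743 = 1501.19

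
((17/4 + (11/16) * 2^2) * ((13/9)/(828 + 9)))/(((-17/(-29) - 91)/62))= -0.01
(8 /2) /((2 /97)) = 194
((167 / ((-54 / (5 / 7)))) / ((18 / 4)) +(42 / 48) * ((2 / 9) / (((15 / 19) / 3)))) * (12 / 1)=2.98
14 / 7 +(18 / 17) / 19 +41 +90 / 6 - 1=18429 / 323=57.06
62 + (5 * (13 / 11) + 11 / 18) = 13567 / 198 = 68.52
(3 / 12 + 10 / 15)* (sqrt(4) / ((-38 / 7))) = -77 / 228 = -0.34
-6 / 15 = -2 / 5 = -0.40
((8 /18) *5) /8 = 5 /18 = 0.28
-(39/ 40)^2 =-1521/ 1600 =-0.95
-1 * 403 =-403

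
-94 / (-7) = 94 / 7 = 13.43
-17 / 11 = -1.55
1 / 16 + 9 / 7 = 151 / 112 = 1.35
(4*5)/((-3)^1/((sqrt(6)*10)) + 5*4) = 200*sqrt(6)/79997 + 80000/79997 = 1.01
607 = 607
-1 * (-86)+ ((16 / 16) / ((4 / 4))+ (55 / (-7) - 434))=-2484 / 7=-354.86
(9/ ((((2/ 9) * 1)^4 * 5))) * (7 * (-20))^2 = 14467005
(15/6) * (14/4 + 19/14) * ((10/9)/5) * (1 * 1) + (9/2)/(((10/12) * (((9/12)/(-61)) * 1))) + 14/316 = -21722479/49770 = -436.46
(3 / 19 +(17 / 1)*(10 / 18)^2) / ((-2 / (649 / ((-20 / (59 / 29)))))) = 159252269 / 892620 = 178.41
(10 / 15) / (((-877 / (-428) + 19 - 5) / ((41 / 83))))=35096 / 1710381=0.02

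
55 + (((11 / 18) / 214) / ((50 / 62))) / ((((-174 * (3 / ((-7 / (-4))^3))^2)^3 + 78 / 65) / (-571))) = 1397786933876717090628785039 / 25414302123757764143406360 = 55.00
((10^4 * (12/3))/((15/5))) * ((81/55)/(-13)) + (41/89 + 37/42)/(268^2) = -57991271474855/38392370016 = -1510.49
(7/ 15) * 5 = 7/ 3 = 2.33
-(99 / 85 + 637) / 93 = -6.86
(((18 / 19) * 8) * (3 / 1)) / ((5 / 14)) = 63.66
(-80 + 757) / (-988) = -677 / 988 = -0.69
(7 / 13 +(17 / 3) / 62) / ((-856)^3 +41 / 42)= -10661 / 10616359826293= -0.00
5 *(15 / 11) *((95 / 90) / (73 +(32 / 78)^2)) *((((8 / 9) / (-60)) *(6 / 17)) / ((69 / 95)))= -3050450 / 4307885901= -0.00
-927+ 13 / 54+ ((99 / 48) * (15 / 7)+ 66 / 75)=-69662347 / 75600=-921.46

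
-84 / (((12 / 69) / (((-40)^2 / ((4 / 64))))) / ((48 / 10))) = -59351040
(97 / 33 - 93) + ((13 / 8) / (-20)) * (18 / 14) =-3332501 / 36960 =-90.17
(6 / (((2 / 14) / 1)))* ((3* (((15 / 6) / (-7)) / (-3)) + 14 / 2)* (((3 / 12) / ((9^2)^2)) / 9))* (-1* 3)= -103 / 26244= -0.00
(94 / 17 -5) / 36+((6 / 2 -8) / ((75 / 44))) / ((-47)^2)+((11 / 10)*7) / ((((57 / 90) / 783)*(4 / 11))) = 560366997301 / 21405210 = 26179.00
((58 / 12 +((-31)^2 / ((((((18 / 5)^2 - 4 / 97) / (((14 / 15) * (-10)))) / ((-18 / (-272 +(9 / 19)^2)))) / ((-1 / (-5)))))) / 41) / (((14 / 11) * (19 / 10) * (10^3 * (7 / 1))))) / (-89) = -217808319727 / 71193852586802400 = -0.00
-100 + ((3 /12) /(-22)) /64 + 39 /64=-559769 /5632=-99.39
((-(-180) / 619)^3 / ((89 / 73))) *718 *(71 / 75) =289375597440 / 21108722651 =13.71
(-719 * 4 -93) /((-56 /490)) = 103915 /4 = 25978.75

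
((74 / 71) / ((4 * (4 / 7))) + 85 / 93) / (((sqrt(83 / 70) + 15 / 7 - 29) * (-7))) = 72367 * sqrt(5810) / 18639423816 + 17006245 / 2329927977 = 0.01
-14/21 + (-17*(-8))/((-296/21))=-1145/111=-10.32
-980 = -980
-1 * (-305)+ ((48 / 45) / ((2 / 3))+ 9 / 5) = 1542 / 5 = 308.40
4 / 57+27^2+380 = 1109.07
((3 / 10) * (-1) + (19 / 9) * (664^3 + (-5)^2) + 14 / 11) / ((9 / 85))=10401584064941 / 1782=5837028094.80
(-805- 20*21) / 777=-175 / 111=-1.58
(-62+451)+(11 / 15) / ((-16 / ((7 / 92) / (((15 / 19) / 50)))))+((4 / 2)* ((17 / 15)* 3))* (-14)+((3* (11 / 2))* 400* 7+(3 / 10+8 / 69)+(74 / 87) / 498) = 3706493984779 / 79719840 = 46494.00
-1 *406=-406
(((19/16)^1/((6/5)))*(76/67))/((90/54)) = 361/536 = 0.67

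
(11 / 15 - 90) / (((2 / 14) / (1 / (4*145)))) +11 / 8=0.30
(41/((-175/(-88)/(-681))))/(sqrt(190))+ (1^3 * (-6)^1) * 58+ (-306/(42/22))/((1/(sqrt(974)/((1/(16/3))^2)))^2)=-23873257708/189 - 1228524 * sqrt(190)/16625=-126314551.44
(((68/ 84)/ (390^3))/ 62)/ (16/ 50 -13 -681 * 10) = -17/ 526938350505840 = -0.00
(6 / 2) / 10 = 3 / 10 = 0.30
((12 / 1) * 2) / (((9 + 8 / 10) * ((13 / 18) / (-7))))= -2160 / 91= -23.74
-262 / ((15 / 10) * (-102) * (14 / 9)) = 131 / 119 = 1.10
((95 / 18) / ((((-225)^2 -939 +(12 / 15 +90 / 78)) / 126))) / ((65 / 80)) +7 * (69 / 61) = 1563198511 / 197012737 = 7.93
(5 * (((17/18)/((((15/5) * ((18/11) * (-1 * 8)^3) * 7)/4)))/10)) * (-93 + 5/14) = 242539/24385536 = 0.01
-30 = -30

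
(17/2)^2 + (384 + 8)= 1857/4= 464.25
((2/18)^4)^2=1/43046721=0.00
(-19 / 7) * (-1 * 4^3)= 1216 / 7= 173.71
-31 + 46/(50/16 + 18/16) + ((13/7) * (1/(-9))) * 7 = -3308/153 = -21.62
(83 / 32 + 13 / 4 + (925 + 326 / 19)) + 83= 1031.00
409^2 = 167281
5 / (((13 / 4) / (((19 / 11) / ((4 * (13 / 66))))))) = 570 / 169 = 3.37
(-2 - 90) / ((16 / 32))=-184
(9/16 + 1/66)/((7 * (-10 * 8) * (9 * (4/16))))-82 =-10910653/133056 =-82.00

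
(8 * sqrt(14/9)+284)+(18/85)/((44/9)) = 8 * sqrt(14)/3+531161/1870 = 294.02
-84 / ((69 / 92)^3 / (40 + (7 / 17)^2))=-20803328 / 2601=-7998.20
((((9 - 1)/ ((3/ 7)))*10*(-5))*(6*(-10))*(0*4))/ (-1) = 0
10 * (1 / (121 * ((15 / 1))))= 2 / 363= 0.01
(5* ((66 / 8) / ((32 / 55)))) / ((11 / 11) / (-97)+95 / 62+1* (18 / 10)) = 4134625 / 193728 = 21.34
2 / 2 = 1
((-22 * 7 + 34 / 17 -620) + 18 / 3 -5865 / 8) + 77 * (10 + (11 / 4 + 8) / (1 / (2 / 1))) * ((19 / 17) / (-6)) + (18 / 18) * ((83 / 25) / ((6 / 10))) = -3968617 / 2040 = -1945.40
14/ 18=7/ 9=0.78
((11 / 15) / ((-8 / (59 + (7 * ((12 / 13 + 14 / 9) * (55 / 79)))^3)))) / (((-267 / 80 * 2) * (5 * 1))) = 15822264917442643 / 3162578975987535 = 5.00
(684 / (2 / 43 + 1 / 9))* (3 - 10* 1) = -1852956 / 61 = -30376.33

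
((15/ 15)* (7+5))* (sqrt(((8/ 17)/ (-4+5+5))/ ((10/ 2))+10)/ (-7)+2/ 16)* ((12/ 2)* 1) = 9 - 24* sqrt(651270)/ 595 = -23.55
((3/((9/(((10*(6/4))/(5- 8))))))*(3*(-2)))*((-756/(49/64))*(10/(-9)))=76800/7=10971.43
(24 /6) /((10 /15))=6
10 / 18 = 5 / 9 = 0.56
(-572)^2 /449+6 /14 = 2291635 /3143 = 729.12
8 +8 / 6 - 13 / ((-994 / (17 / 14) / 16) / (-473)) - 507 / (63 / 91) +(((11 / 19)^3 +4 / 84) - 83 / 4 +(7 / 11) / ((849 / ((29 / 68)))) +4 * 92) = -1251953433174407 / 2525650597162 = -495.70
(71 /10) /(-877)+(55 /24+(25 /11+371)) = 434758993 /1157640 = 375.56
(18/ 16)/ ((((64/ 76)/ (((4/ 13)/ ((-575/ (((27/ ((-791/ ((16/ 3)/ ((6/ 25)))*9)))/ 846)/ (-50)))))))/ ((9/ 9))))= -19/ 13339107600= -0.00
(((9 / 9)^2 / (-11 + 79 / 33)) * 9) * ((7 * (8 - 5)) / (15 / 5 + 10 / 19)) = -118503 / 19028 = -6.23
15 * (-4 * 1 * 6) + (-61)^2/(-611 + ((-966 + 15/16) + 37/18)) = -82132344/226657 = -362.36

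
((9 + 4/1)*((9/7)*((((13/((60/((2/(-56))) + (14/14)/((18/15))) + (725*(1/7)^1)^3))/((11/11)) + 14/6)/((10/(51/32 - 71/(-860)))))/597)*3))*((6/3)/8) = 1026874736733417/125028751711520000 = 0.01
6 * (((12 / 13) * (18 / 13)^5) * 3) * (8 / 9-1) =-45349632 / 4826809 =-9.40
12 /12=1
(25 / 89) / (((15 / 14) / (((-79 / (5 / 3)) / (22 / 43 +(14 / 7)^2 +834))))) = -23779 / 1604492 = -0.01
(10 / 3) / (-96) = -5 / 144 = -0.03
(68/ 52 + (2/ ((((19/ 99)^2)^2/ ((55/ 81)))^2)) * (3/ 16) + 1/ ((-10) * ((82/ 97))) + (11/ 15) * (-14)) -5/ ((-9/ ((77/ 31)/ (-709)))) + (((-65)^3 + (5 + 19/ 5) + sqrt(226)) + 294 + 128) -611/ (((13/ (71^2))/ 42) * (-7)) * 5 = sqrt(226) + 496187430005844158133872587/ 71625298751153311320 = 6927559.33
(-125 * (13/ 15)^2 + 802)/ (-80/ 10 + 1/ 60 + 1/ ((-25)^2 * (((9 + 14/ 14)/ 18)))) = -79662500/ 897801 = -88.73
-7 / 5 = -1.40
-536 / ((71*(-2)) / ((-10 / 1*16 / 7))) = -86.28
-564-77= -641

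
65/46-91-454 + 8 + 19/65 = -1600531/2990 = -535.29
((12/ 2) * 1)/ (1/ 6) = 36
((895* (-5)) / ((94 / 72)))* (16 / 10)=-257760 / 47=-5484.26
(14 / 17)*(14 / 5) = 196 / 85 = 2.31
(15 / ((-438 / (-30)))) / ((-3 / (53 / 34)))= -1325 / 2482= -0.53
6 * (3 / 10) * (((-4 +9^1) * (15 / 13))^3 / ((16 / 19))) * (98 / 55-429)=-67803530625 / 386672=-175351.54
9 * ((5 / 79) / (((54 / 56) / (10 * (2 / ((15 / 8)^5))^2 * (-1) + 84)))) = 271015825581424 / 5466645703125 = 49.58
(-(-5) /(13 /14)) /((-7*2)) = -5 /13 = -0.38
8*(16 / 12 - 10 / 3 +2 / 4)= -12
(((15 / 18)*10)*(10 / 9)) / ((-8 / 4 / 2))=-250 / 27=-9.26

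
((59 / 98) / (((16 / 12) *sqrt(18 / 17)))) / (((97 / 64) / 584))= 137824 *sqrt(34) / 4753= 169.08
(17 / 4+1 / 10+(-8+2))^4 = 7.41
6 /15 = 2 /5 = 0.40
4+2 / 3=14 / 3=4.67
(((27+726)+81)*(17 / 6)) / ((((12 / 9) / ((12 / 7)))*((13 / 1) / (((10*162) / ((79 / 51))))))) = 1757079540 / 7189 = 244412.23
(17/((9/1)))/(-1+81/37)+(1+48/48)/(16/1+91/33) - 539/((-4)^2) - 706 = -723598687/980496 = -737.99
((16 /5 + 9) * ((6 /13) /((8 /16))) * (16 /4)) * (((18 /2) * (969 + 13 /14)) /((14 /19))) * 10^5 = 33994211760000 /637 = 53366109513.34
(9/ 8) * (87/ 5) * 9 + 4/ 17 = 119959/ 680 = 176.41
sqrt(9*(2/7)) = 1.60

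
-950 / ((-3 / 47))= 14883.33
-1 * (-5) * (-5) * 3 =-75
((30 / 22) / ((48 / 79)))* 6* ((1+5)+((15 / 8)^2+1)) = 141.60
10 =10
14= 14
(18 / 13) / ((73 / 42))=756 / 949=0.80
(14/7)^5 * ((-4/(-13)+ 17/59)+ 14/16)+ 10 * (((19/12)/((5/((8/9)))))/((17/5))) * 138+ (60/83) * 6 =1613474540/9740133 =165.65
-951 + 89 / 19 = -17980 / 19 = -946.32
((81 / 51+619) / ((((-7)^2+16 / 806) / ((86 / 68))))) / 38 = 18282095 / 43389882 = 0.42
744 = 744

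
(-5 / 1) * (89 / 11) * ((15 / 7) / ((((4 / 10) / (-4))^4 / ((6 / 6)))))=-66750000 / 77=-866883.12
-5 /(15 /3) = -1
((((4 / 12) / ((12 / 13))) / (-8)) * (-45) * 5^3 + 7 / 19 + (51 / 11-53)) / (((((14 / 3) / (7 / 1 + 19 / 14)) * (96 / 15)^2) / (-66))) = -36253026225 / 61014016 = -594.18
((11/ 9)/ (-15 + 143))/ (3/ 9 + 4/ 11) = 121/ 8832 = 0.01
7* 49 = 343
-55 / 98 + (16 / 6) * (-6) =-1623 / 98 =-16.56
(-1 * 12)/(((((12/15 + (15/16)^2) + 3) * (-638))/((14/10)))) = 10752/1910491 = 0.01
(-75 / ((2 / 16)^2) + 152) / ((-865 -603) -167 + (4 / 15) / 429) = 2.84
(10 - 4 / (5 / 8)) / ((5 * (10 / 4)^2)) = 72 / 625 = 0.12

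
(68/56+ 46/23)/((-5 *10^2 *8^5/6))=-27/22937600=-0.00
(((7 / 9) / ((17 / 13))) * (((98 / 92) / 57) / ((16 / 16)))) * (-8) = -17836 / 200583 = -0.09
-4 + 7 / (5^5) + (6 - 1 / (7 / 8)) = 18799 / 21875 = 0.86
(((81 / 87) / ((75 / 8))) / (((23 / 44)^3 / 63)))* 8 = 3091156992 / 8821075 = 350.43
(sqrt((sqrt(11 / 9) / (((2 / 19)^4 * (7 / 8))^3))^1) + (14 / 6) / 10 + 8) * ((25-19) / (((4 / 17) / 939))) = 3942861 / 20 + 750993398403 * 11^(1 / 4) * sqrt(42) / 392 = 22611358480.75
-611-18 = -629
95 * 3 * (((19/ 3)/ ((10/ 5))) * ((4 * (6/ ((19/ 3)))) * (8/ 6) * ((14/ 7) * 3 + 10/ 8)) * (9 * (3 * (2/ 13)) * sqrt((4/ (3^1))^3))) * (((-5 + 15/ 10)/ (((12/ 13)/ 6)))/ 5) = -555408 * sqrt(3) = -961994.87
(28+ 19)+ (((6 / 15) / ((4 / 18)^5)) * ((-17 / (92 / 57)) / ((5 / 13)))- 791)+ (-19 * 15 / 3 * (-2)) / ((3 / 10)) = -2243738359 / 110400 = -20323.72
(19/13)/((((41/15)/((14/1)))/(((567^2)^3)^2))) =4405240288040550014223134623888818390/533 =8264991159550750495728208000000000.00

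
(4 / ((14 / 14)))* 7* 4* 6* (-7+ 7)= 0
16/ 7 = 2.29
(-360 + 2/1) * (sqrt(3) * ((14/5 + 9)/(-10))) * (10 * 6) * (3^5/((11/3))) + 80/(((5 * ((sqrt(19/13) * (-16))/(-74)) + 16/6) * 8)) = -8325 * sqrt(247)/54088 + 266955/54088 + 92387628 * sqrt(3)/55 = 2909458.26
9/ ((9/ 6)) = 6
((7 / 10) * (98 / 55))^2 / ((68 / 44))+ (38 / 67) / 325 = 1.01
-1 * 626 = -626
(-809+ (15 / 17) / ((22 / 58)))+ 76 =-136636 / 187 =-730.67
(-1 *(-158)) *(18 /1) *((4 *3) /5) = 6825.60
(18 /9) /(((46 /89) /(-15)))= -1335 /23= -58.04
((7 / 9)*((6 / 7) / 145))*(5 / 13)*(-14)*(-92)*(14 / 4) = 9016 / 1131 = 7.97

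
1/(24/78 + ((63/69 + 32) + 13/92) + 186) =1196/262357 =0.00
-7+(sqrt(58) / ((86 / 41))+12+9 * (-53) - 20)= -492+41 * sqrt(58) / 86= -488.37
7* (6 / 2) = 21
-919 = -919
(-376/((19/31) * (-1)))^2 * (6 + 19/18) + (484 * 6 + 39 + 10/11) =95005054063/35739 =2658301.97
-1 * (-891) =891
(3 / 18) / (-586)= -1 / 3516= -0.00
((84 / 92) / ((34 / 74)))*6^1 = 11.92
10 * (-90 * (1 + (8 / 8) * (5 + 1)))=-6300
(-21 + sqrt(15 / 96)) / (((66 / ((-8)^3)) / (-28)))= -50176 / 11 + 896 * sqrt(10) / 33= -4475.59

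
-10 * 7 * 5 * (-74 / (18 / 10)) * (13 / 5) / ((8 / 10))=420875 / 9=46763.89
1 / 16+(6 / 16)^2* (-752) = -1691 / 16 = -105.69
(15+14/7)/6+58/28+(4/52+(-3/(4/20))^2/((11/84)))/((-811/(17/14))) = 11359177/4870866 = 2.33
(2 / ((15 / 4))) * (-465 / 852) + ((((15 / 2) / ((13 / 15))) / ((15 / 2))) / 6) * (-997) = -1063417 / 5538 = -192.02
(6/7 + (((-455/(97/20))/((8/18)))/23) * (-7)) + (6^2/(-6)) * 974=-90249087/15617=-5778.90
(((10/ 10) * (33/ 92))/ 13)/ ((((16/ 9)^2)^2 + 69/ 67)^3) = 2803163704460955099/ 135906941798680268184956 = 0.00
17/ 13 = 1.31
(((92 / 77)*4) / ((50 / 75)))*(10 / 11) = 5520 / 847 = 6.52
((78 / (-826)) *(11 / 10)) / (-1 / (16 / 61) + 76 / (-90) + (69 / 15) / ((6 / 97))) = -0.00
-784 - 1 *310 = -1094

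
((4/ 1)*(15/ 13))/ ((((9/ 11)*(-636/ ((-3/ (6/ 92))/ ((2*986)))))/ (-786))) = -165715/ 1019031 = -0.16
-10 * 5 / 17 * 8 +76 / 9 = -2308 / 153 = -15.08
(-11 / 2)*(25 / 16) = -275 / 32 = -8.59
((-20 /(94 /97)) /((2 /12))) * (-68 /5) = 79152 /47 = 1684.09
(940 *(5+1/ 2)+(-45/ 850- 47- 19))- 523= 4580.95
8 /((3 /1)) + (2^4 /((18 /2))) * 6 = 40 /3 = 13.33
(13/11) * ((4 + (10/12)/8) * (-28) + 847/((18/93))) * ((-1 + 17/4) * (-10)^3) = -360075625/22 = -16367073.86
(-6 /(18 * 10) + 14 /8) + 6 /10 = 139 /60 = 2.32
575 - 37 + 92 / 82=22104 / 41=539.12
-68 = -68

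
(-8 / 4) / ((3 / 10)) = -20 / 3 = -6.67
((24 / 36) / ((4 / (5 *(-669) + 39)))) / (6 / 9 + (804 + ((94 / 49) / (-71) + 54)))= -5750787 / 8961622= -0.64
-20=-20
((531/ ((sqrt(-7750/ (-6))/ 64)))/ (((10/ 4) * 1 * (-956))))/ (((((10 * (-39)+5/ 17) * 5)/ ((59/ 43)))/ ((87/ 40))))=185342364 * sqrt(465)/ 6595746484375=0.00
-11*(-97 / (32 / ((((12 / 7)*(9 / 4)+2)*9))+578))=393723 / 213506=1.84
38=38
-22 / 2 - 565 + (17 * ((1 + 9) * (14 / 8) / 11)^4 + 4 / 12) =-328028237 / 702768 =-466.77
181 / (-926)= -0.20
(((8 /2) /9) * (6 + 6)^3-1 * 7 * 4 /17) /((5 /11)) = 143308 /85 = 1685.98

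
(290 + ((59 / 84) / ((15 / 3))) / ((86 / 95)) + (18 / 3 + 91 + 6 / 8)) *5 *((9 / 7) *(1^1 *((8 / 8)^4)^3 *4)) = 42033405 / 4214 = 9974.70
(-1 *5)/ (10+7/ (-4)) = -20/ 33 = -0.61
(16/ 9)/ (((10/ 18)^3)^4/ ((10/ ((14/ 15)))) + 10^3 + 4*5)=1506290861232/ 864234449991235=0.00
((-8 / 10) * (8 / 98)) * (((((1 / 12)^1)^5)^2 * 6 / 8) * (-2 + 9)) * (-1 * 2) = 1 / 90296156160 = 0.00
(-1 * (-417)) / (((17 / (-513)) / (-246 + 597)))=-75086271 / 17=-4416839.47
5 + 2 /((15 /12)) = 33 /5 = 6.60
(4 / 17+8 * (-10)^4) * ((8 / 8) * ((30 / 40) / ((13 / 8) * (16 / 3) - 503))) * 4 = -12240036 / 25211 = -485.50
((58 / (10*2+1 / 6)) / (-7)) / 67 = -348 / 56749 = -0.01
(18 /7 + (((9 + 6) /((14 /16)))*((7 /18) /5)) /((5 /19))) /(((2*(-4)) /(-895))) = 71779 /84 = 854.51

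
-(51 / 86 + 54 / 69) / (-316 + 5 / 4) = 0.00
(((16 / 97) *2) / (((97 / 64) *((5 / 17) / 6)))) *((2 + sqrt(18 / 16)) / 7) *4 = 626688 *sqrt(2) / 329315 + 1671168 / 329315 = 7.77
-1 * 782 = -782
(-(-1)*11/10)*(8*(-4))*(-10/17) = 352/17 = 20.71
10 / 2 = 5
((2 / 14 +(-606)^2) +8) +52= 2571073 / 7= 367296.14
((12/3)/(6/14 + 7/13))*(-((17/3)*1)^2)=-26299/198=-132.82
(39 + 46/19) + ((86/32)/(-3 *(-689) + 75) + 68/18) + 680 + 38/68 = 472590977/651168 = 725.76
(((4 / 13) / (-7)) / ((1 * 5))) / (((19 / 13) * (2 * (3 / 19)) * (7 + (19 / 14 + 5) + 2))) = -4 / 3225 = -0.00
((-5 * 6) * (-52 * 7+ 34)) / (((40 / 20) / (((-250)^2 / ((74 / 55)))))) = 8507812500 / 37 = 229940878.38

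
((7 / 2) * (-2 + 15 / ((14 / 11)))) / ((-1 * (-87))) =0.39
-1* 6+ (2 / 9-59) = -583 / 9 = -64.78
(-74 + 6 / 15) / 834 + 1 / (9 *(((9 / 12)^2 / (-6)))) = -23896 / 18765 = -1.27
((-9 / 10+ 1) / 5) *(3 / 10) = 3 / 500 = 0.01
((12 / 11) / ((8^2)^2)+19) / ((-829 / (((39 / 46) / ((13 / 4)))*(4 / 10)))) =-642057 / 268463360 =-0.00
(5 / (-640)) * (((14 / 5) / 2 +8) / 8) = -47 / 5120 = -0.01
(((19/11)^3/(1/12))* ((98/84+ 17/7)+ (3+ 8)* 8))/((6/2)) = 52773146/27951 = 1888.06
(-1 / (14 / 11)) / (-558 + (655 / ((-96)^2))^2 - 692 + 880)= 467140608 / 219977755865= 0.00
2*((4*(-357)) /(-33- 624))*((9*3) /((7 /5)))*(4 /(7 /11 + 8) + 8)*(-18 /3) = -5904576 /1387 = -4257.08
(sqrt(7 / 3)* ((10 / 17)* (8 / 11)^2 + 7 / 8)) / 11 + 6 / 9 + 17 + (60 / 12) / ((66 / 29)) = 19519* sqrt(21) / 543048 + 437 / 22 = 20.03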